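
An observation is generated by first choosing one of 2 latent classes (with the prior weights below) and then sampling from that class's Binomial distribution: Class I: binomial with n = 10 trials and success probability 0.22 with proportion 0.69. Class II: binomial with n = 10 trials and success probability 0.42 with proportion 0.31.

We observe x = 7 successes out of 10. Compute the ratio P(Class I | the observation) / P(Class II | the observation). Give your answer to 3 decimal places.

Only the two components matter; the odds are (w_i f_i(x)) / (w_j f_j(x)).
Component likelihoods at x = 7 successes out of 10:
  p_I = C(10,7)·0.22^7·0.78^3 = 120·2.49436e-05·0.474552 = 0.00142044
  p_II = C(10,7)·0.42^7·0.58^3 = 120·0.00230539·0.195112 = 0.0539772
Odds = (0.69/0.31) × (0.00142044/0.0539772) = 2.22581 × 0.0263156 ≈ 0.059

0.059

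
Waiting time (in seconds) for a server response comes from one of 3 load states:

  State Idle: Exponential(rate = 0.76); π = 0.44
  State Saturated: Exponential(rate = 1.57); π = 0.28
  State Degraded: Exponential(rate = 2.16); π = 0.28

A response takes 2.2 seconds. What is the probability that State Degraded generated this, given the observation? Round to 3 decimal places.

0.064

Posterior ∝ prior × likelihood, so P(k | x) ∝ π_k f_k(x); normalise over all components.
Exponential densities:
  p_Idle = 0.76·e^(−0.76·2.2) = 0.76·e^(−1.6720) = 0.142782
  p_Saturated = 1.57·e^(−1.57·2.2) = 1.57·e^(−3.4540) = 0.0496417
  p_Degraded = 2.16·e^(−2.16·2.2) = 2.16·e^(−4.7520) = 0.0186503
Unnormalised posteriors:
  π_Idle·p_Idle = 0.44 × 0.142782 = 0.062824
  π_Saturated·p_Saturated = 0.28 × 0.0496417 = 0.0138997
  π_Degraded·p_Degraded = 0.28 × 0.0186503 = 0.00522209
Sum: 0.062824 + 0.0138997 + 0.00522209 = 0.0819458
Responsibility of State Degraded: 0.00522209 / 0.0819458 ≈ 0.064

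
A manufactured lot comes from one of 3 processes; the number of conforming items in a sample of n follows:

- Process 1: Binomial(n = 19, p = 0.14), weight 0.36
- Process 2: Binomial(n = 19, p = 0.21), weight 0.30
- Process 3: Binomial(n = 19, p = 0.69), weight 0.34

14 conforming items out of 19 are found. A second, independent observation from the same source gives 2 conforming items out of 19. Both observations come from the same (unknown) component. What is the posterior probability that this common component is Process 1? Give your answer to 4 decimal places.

The responsibility of component k is P(Z=k) f_k(x) divided by Σ_j P(Z=j) f_j(x).
Since both observations come from the same component, the likelihood for component k is f_k(x₁)·f_k(x₂).
  f_1 = [6.07841e-09] × [0.258063] = 1.56861e-09
  f_2 = [1.16067e-06] × [0.137118] = 1.5915e-07
  f_3 = [0.184587] × [1.83587e-07] = 3.38878e-08
Unnormalised posteriors:
  P(Z=1)·f_1 = 0.36 × 1.56861e-09 = 5.647e-10
  P(Z=2)·f_2 = 0.30 × 1.5915e-07 = 4.77449e-08
  P(Z=3)·f_3 = 0.34 × 3.38878e-08 = 1.15219e-08
Denominator: 5.647e-10 + 4.77449e-08 + 1.15219e-08 = 5.98315e-08
So the posterior for Process 1 is 5.647e-10 / 5.98315e-08 ≈ 0.0094.

0.0094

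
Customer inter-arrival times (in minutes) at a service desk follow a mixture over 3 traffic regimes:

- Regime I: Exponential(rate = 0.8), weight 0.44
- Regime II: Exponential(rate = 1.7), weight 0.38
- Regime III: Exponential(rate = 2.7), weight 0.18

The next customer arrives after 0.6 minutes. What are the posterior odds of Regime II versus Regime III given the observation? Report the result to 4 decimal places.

2.4220

Posterior odds = (P(Z=i) f_i(x)) / (P(Z=j) f_j(x)); the normalising sum cancels.
Exponential densities:
  p_I = 0.495027
  p_II = 0.613011
  p_III = 0.534326
Posterior odds = (P(Z=II)·p_II) / (P(Z=III)·p_III) = (0.38·0.613011) / (0.18·0.534326) = 0.232944 / 0.0961788 ≈ 2.4220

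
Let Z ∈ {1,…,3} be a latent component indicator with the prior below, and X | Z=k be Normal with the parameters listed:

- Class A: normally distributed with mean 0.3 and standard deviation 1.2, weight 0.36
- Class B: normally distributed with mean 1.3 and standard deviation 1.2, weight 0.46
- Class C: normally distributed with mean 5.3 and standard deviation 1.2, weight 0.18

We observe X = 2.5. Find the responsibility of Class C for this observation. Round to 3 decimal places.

0.033

Posterior ∝ prior × likelihood, so P(k | x) ∝ P(Z=k) f_k(x); normalise over all components.
Normal densities:
  p_A = 0.061926
  p_B = 0.201642
  p_C = 0.0218516
Multiply by the mixture weights:
  P(Z=A)·p_A = 0.36 × 0.061926 = 0.0222933
  P(Z=B)·p_B = 0.46 × 0.201642 = 0.0927554
  P(Z=C)·p_C = 0.18 × 0.0218516 = 0.00393328
Normaliser: 0.0222933 + 0.0927554 + 0.00393328 = 0.118982
So the posterior for Class C is 0.00393328 / 0.118982 ≈ 0.033.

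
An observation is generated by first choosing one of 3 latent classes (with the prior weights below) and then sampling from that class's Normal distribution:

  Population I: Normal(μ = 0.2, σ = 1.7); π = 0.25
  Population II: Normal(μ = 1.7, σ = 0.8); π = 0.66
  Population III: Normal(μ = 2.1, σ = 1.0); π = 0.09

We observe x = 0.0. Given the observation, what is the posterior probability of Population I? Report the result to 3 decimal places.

The responsibility of component k is π_k f_k(x) divided by Σ_j π_j f_j(x).
Normal densities:
  f_I = 0.233054
  f_II = 0.0521512
  f_III = 0.0439836
Weight by the priors:
  π_I·f_I = 0.25 × 0.233054 = 0.0582634
  π_II·f_II = 0.66 × 0.0521512 = 0.0344198
  π_III·f_III = 0.09 × 0.0439836 = 0.00395852
Sum: 0.0582634 + 0.0344198 + 0.00395852 = 0.0966417
P(Population I | x) ≈ 0.603

0.603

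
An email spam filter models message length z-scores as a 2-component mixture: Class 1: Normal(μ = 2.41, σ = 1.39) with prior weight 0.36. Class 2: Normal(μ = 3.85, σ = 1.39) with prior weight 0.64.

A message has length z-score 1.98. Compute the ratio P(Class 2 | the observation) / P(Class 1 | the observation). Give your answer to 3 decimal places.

Only the two components matter; the odds are (P(Z=i) f_i(x)) / (P(Z=j) f_j(x)).
Normal densities:
  p_1 = (1/(1.39·√(2π)))·exp(−(1.98−2.41)²/(2·1.39²)) = 0.287009·exp(-0.04785) = 0.273599
  p_2 = (1/(1.39·√(2π)))·exp(−(1.98−3.85)²/(2·1.39²)) = 0.287009·exp(-0.90495) = 0.116113
Posterior odds = (P(Z=2)·p_2) / (P(Z=1)·p_1) = (0.64·0.116113) / (0.36·0.273599) = 0.0743124 / 0.0984956 ≈ 0.754

0.754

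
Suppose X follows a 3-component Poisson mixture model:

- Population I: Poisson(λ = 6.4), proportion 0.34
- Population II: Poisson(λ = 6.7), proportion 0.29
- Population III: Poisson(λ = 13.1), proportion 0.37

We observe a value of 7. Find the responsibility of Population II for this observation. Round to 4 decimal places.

0.4202

Posterior ∝ prior × likelihood, so P(k | x) ∝ π_k f_k(x); normalise over all components.
Poisson probabilities:
  L_I = 0.144992
  L_II = 0.14802
  L_III = 0.0268665
Unnormalised posteriors:
  π_I·L_I = 0.34 × 0.144992 = 0.0492973
  π_II·L_II = 0.29 × 0.14802 = 0.0429258
  π_III·L_III = 0.37 × 0.0268665 = 0.0099406
Denominator: 0.0492973 + 0.0429258 + 0.0099406 = 0.102164
So the posterior for Population II is 0.0429258 / 0.102164 ≈ 0.4202.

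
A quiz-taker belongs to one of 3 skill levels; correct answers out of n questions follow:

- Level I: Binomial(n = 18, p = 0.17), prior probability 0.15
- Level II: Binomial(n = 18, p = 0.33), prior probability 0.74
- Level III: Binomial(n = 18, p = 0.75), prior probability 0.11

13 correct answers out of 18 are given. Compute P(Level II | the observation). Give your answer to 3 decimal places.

0.021

The responsibility of component k is π_k f_k(x) divided by Σ_j π_j f_j(x).
Component likelihoods at x = 13 correct answers out of 18:
  p_I = 3.34277e-07
  p_II = 0.0006367
  p_III = 0.198781
Prior × likelihood for each component:
  π_I·p_I = 0.15 × 3.34277e-07 = 5.01415e-08
  π_II·p_II = 0.74 × 0.0006367 = 0.000471158
  π_III·p_III = 0.11 × 0.198781 = 0.021866
Denominator: 5.01415e-08 + 0.000471158 + 0.021866 = 0.0223372
Responsibility of Level II: 0.000471158 / 0.0223372 ≈ 0.021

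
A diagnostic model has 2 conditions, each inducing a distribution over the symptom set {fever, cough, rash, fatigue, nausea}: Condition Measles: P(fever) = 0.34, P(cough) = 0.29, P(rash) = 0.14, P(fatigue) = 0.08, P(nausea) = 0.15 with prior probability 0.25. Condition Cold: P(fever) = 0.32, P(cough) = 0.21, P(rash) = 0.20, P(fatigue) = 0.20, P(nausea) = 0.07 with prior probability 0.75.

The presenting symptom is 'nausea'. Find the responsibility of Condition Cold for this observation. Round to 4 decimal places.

Apply Bayes' rule: the posterior for each component is proportional to its prior times its likelihood at x.
Categorical probabilities:
  p_Measles = 0.15
  p_Cold = 0.07
Multiply by the mixture weights:
  π_Measles·p_Measles = 0.25 × 0.15 = 0.0375
  π_Cold·p_Cold = 0.75 × 0.07 = 0.0525
Marginal: 0.0375 + 0.0525 = 0.09
P(Condition Cold | 'nausea') = 0.0525 / 0.09 ≈ 0.5833

0.5833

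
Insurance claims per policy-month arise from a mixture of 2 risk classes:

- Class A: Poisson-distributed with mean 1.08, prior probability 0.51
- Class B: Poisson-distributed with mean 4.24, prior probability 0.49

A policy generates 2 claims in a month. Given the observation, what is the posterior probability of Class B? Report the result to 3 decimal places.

0.386

Posterior ∝ prior × likelihood, so P(k | x) ∝ w_k f_k(x); normalise over all components.
Component likelihoods at x = 2 claims:
  f_A = 0.198052
  f_B = 0.129507
Unnormalised posteriors:
  w_A·f_A = 0.51 × 0.198052 = 0.101007
  w_B·f_B = 0.49 × 0.129507 = 0.0634584
Marginal: 0.101007 + 0.0634584 = 0.164465
P(Class B | the observation) ≈ 0.386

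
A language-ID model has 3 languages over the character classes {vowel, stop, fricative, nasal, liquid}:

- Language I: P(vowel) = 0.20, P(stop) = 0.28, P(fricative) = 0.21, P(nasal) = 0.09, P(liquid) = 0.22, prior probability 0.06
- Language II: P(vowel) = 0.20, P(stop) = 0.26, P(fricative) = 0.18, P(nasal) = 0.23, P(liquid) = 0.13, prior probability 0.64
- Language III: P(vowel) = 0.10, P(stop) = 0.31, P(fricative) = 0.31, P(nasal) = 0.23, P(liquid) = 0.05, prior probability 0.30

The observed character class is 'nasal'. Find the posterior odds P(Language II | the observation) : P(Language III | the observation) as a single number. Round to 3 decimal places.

Posterior odds = (π_i f_i(x)) / (π_j f_j(x)); the normalising sum cancels.
Component likelihoods at x = 'nasal':
  f_I = P(nasal | comp) = 0.09
  f_II = P(nasal | comp) = 0.23
  f_III = P(nasal | comp) = 0.23
0.1472 / 0.069 ≈ 2.133

2.133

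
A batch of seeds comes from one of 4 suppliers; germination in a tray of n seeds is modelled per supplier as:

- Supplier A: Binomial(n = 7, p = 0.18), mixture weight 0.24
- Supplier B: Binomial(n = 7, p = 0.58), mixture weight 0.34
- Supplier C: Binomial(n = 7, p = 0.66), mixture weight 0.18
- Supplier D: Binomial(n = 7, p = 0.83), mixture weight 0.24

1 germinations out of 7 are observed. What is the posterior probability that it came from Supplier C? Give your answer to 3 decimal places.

0.013

The responsibility of component k is π_k f_k(x) divided by Σ_j π_j f_j(x).
Component likelihoods at x = 1 germinations out of 7:
  L_A = C(7,1)·0.18^1·0.82^6 = 7·0.18·0.304007 = 0.383048
  L_B = C(7,1)·0.58^1·0.42^6 = 7·0.58·0.00548903 = 0.0222855
  L_C = C(7,1)·0.66^1·0.34^6 = 7·0.66·0.0015448 = 0.007137
  L_D = C(7,1)·0.83^1·0.17^6 = 7·0.83·2.41376e-05 = 0.000140239
Prior × likelihood for each component:
  π_A·L_A = 0.24 × 0.383048 = 0.0919316
  π_B·L_B = 0.34 × 0.0222855 = 0.00757706
  π_C·L_C = 0.18 × 0.007137 = 0.00128466
  π_D·L_D = 0.24 × 0.000140239 = 3.36574e-05
Evidence: 0.0919316 + 0.00757706 + 0.00128466 + 3.36574e-05 = 0.100827
P(Supplier C | data) ≈ 0.013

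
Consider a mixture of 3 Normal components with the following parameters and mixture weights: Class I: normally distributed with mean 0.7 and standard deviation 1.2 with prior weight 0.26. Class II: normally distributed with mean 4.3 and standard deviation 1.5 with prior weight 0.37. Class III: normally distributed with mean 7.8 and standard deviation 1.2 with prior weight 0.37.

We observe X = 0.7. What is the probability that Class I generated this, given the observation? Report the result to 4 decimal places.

The responsibility of component k is π_k f_k(x) divided by Σ_j π_j f_j(x).
Evaluate each component's likelihood at the observed value:
  L_I = (1/(1.2·√(2π)))·exp(−(0.7−0.7)²/(2·1.2²)) = 0.332452·exp(-0.00000) = 0.332452
  L_II = (1/(1.5·√(2π)))·exp(−(0.7−4.3)²/(2·1.5²)) = 0.265962·exp(-2.88000) = 0.0149297
  L_III = (1/(1.2·√(2π)))·exp(−(0.7−7.8)²/(2·1.2²)) = 0.332452·exp(-17.50347) = 8.31893e-09
Weight by the priors:
  π_I·L_I = 0.26 × 0.332452 = 0.0864375
  π_II·L_II = 0.37 × 0.0149297 = 0.00552398
  π_III·L_III = 0.37 × 8.31893e-09 = 3.078e-09
Marginal: 0.0864375 + 0.00552398 + 3.078e-09 = 0.0919615
P(Class I | data) ≈ 0.9399

0.9399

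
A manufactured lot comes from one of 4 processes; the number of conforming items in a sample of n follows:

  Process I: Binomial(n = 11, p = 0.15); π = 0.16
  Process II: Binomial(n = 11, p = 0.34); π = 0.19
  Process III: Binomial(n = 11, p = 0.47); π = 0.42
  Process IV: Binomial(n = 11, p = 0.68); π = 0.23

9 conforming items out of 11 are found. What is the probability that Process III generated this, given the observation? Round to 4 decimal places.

0.1519

P(component k | x) = π_k·f_k(x) / marginal(x), where marginal(x) = Σ_j π_j·f_j(x).
Binomial probabilities:
  L_I = C(11,9)·0.15^9·0.85^2 = 55·3.84434e-08·0.7225 = 1.52764e-06
  L_II = C(11,9)·0.34^9·0.66^2 = 55·6.0717e-05·0.4356 = 0.00145466
  L_III = C(11,9)·0.47^9·0.53^2 = 55·0.00111913·0.2809 = 0.01729
  L_IV = C(11,9)·0.68^9·0.32^2 = 55·0.0310871·0.1024 = 0.175083
Multiply by the mixture weights:
  π_I·L_I = 0.16 × 1.52764e-06 = 2.44423e-07
  π_II·L_II = 0.19 × 0.00145466 = 0.000276385
  π_III·L_III = 0.42 × 0.01729 = 0.0072618
  π_IV·L_IV = 0.23 × 0.175083 = 0.040269
Denominator: 2.44423e-07 + 0.000276385 + 0.0072618 + 0.040269 = 0.0478074
So the posterior for Process III is 0.0072618 / 0.0478074 ≈ 0.1519.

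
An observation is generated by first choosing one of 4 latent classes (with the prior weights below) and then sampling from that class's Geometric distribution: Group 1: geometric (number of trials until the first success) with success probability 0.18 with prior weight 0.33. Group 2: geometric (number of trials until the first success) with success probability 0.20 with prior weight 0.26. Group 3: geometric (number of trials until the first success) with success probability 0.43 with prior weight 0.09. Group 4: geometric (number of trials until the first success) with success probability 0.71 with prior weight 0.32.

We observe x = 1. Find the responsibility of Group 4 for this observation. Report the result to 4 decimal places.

0.6022

Posterior ∝ prior × likelihood, so P(k | x) ∝ w_k f_k(x); normalise over all components.
Evaluate each component's likelihood at the observed value:
  p_1 = 0.18
  p_2 = 0.2
  p_3 = 0.43
  p_4 = 0.71
Weight by the priors:
  w_1·p_1 = 0.33 × 0.18 = 0.0594
  w_2·p_2 = 0.26 × 0.2 = 0.052
  w_3·p_3 = 0.09 × 0.43 = 0.0387
  w_4·p_4 = 0.32 × 0.71 = 0.2272
Normaliser: 0.0594 + 0.052 + 0.0387 + 0.2272 = 0.3773
P(Group 4 | the observation) ≈ 0.6022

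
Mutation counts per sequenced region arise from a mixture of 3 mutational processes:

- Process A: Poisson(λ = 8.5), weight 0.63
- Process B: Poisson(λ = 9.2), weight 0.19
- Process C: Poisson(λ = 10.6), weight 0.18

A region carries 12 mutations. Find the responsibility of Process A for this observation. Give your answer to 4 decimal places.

0.5313

Posterior ∝ prior × likelihood, so P(k | x) ∝ P(Z=k) f_k(x); normalise over all components.
Poisson probabilities:
  p_A = 0.0604209
  p_B = 0.0775546
  p_C = 0.104668
Unnormalised posteriors:
  P(Z=A)·p_A = 0.63 × 0.0604209 = 0.0380652
  P(Z=B)·p_B = 0.19 × 0.0775546 = 0.0147354
  P(Z=C)·p_C = 0.18 × 0.104668 = 0.0188402
Denominator: 0.0380652 + 0.0147354 + 0.0188402 = 0.0716407
So the posterior for Process A is 0.0380652 / 0.0716407 ≈ 0.5313.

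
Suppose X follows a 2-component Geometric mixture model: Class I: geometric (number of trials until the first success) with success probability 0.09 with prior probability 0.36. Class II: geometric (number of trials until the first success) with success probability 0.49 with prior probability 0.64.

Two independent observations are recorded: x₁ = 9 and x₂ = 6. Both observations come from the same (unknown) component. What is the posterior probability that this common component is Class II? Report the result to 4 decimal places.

By Bayes' theorem, P(k | x) = π_k f_k(x) / Σ_j π_j f_j(x).
Since both observations come from the same component, the likelihood for component k is f_k(x₁)·f_k(x₂).
  f_I = [0.09·(1−0.09)^8 = 0.09·0.470253 = 0.0423227] × [0.0561629] = 0.00237697
  f_II = [0.49·(1−0.49)^8 = 0.49·0.00457679 = 0.00224263] × [0.0169062] = 3.79144e-05
Unnormalised posteriors:
  π_I·f_I = 0.36 × 0.00237697 = 0.000855708
  π_II·f_II = 0.64 × 3.79144e-05 = 2.42652e-05
Denominator: 0.000855708 + 2.42652e-05 = 0.000879973
P(Class II | x₁,x₂) = 2.42652e-05 / 0.000879973 ≈ 0.0276

0.0276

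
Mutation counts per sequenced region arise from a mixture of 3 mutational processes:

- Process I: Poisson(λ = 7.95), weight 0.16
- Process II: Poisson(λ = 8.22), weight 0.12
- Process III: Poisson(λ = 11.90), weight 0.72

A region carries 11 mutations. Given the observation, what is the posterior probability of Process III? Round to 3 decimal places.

Apply Bayes' rule: the posterior for each component is proportional to its prior times its likelihood at x.
Component likelihoods at x = 11 mutations:
  p_I = 0.070834
  p_II = 0.0780789
  p_III = 0.115281
Weight by the priors:
  P(Z=I)·p_I = 0.16 × 0.070834 = 0.0113334
  P(Z=II)·p_II = 0.12 × 0.0780789 = 0.00936947
  P(Z=III)·p_III = 0.72 × 0.115281 = 0.0830021
Denominator: 0.0113334 + 0.00936947 + 0.0830021 = 0.103705
Responsibility of Process III: 0.0830021 / 0.103705 ≈ 0.800

0.800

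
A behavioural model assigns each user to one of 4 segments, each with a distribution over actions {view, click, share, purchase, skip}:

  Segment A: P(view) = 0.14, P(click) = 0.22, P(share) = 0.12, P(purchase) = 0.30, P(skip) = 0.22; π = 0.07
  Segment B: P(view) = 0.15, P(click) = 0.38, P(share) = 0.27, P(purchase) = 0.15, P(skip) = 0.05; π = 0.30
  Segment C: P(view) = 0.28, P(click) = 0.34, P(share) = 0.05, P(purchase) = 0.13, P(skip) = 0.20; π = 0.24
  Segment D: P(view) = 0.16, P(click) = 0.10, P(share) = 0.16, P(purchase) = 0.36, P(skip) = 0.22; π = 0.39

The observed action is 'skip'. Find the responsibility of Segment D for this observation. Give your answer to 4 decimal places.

Apply Bayes' rule: the posterior for each component is proportional to its prior times its likelihood at x.
Component likelihoods at x = 'skip':
  f_A = P(skip | comp) = 0.22
  f_B = P(skip | comp) = 0.05
  f_C = P(skip | comp) = 0.20
  f_D = P(skip | comp) = 0.22
Multiply by the mixture weights:
  π_A·f_A = 0.07 × 0.22 = 0.0154
  π_B·f_B = 0.30 × 0.05 = 0.015
  π_C·f_C = 0.24 × 0.2 = 0.048
  π_D·f_D = 0.39 × 0.22 = 0.0858
Sum: 0.0154 + 0.015 + 0.048 + 0.0858 = 0.1642
Responsibility of Segment D: 0.0858 / 0.1642 ≈ 0.5225

0.5225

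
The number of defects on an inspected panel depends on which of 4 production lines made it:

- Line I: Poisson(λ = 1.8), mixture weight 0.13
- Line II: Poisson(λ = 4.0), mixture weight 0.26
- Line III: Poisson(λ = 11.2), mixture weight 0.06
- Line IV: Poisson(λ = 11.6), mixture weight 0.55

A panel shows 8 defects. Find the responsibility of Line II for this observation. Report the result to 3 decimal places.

P(component k | x) = w_k·f_k(x) / marginal(x), where marginal(x) = Σ_j w_j·f_j(x).
Poisson probabilities:
  p_I = e^(−1.8)·1.8^8/8! = 0.000451783
  p_II = e^(−4.0)·4.0^8/8! = 0.0297702
  p_III = e^(−11.2)·11.2^8/8! = 0.0839703
  p_IV = e^(−11.6)·11.6^8/8! = 0.0745294
Weight by the priors:
  w_I·p_I = 0.13 × 0.000451783 = 5.87317e-05
  w_II·p_II = 0.26 × 0.0297702 = 0.00774025
  w_III·p_III = 0.06 × 0.0839703 = 0.00503822
  w_IV·p_IV = 0.55 × 0.0745294 = 0.0409911
Marginal: 5.87317e-05 + 0.00774025 + 0.00503822 + 0.0409911 = 0.0538283
P(Line II | data) = 0.00774025 / 0.0538283 ≈ 0.144

0.144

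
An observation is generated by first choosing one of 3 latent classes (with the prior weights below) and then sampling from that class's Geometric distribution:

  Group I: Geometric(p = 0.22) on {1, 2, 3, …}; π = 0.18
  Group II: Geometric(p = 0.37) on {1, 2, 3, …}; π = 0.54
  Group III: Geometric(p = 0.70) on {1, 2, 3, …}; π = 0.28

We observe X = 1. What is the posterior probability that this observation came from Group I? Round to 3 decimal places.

The responsibility of component k is P(Z=k) f_k(x) divided by Σ_j P(Z=j) f_j(x).
Evaluate each component's likelihood at the observed value:
  p_I = 0.22
  p_II = 0.37
  p_III = 0.7
Unnormalised posteriors:
  P(Z=I)·p_I = 0.18 × 0.22 = 0.0396
  P(Z=II)·p_II = 0.54 × 0.37 = 0.1998
  P(Z=III)·p_III = 0.28 × 0.7 = 0.196
Marginal: 0.0396 + 0.1998 + 0.196 = 0.4354
So the posterior for Group I is 0.0396 / 0.4354 ≈ 0.091.

0.091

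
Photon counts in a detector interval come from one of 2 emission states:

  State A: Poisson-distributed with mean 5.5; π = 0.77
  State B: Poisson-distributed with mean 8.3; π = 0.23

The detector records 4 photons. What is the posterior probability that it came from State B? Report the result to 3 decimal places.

By Bayes' theorem, P(k | x) = π_k f_k(x) / Σ_j π_j f_j(x).
Poisson probabilities:
  f_A = e^(−5.5)·5.5^4/4! = 0.155819
  f_B = e^(−8.3)·8.3^4/4! = 0.0491425
Prior × likelihood for each component:
  π_A·f_A = 0.77 × 0.155819 = 0.11998
  π_B·f_B = 0.23 × 0.0491425 = 0.0113028
Marginal: 0.11998 + 0.0113028 = 0.131283
Responsibility of State B: 0.0113028 / 0.131283 ≈ 0.086

0.086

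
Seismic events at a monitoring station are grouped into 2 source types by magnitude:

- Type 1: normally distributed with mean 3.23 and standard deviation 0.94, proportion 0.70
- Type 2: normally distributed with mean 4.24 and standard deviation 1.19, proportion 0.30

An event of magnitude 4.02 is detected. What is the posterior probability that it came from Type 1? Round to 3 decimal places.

Posterior ∝ prior × likelihood, so P(k | x) ∝ π_k f_k(x); normalise over all components.
Normal densities:
  p_1 = (1/(0.94·√(2π)))·exp(−(4.02−3.23)²/(2·0.94²)) = 0.424407·exp(-0.35316) = 0.298131
  p_2 = (1/(1.19·√(2π)))·exp(−(4.02−4.24)²/(2·1.19²)) = 0.335246·exp(-0.01709) = 0.329565
Unnormalised posteriors:
  π_1·p_1 = 0.70 × 0.298131 = 0.208692
  π_2·p_2 = 0.30 × 0.329565 = 0.0988696
Sum: 0.208692 + 0.0988696 = 0.307562
P(Type 1 | data) ≈ 0.679

0.679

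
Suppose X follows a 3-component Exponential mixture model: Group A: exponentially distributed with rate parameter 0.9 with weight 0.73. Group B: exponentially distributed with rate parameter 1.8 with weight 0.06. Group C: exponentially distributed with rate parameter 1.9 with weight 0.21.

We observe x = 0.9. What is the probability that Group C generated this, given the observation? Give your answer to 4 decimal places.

0.1870

Posterior ∝ prior × likelihood, so P(k | x) ∝ w_k f_k(x); normalise over all components.
Component likelihoods at x = 0.9:
  L_A = 0.9·e^(−0.9·0.9) = 0.9·e^(−0.8100) = 0.400372
  L_B = 1.8·e^(−1.8·0.9) = 1.8·e^(−1.6200) = 0.356218
  L_C = 1.9·e^(−1.9·0.9) = 1.9·e^(−1.7100) = 0.343645
Prior × likelihood for each component:
  w_A·L_A = 0.73 × 0.400372 = 0.292272
  w_B·L_B = 0.06 × 0.356218 = 0.0213731
  w_C·L_C = 0.21 × 0.343645 = 0.0721655
Denominator: 0.292272 + 0.0213731 + 0.0721655 = 0.38581
Responsibility of Group C: 0.0721655 / 0.38581 ≈ 0.1870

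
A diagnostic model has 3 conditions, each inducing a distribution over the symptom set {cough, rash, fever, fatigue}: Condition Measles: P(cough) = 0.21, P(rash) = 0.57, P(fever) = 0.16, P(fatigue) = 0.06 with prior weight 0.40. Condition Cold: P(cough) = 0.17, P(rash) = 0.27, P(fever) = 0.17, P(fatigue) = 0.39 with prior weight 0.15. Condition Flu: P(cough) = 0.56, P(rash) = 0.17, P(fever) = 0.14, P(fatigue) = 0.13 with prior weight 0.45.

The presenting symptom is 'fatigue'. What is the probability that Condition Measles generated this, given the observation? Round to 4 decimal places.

By Bayes' theorem, P(k | x) = π_k f_k(x) / Σ_j π_j f_j(x).
Categorical probabilities:
  L_Measles = 0.06
  L_Cold = 0.39
  L_Flu = 0.13
Multiply by the mixture weights:
  π_Measles·L_Measles = 0.40 × 0.06 = 0.024
  π_Cold·L_Cold = 0.15 × 0.39 = 0.0585
  π_Flu·L_Flu = 0.45 × 0.13 = 0.0585
Normaliser: 0.024 + 0.0585 + 0.0585 = 0.141
P(Condition Measles | x) ≈ 0.1702

0.1702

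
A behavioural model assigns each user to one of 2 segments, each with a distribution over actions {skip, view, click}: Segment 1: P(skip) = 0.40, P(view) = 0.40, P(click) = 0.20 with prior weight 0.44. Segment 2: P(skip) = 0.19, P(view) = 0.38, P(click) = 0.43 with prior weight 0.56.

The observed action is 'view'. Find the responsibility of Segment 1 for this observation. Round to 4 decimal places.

0.4527

Apply Bayes' rule: the posterior for each component is proportional to its prior times its likelihood at x.
Categorical probabilities:
  p_1 = P(view | comp) = 0.40
  p_2 = P(view | comp) = 0.38
Multiply by the mixture weights:
  π_1·p_1 = 0.44 × 0.4 = 0.176
  π_2·p_2 = 0.56 × 0.38 = 0.2128
Evidence: 0.176 + 0.2128 = 0.3888
So the posterior for Segment 1 is 0.176 / 0.3888 ≈ 0.4527.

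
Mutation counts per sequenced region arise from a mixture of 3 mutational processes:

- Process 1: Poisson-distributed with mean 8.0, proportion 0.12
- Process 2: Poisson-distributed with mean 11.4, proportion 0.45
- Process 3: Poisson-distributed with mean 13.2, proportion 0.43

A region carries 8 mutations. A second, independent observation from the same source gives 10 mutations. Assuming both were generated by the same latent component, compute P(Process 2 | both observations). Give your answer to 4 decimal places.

By Bayes' theorem, P(k | x) = π_k f_k(x) / Σ_j π_j f_j(x).
Since both observations come from the same component, the likelihood for component k is f_k(x₁)·f_k(x₂).
  p_1 = [e^(−8.0)·8.0^8/8! = 0.139587] × [0.0992615] = 0.0138556
  p_2 = [e^(−11.4)·11.4^8/8! = 0.0792066] × [0.114374] = 0.00905919
  p_3 = [e^(−13.2)·13.2^8/8! = 0.0423042] × [0.081901] = 0.00346476
Prior × likelihood for each component:
  π_1·p_1 = 0.12 × 0.0138556 = 0.00166267
  π_2·p_2 = 0.45 × 0.00905919 = 0.00407664
  π_3·p_3 = 0.43 × 0.00346476 = 0.00148985
Sum: 0.00166267 + 0.00407664 + 0.00148985 = 0.00722915
P(Process 2 | x) = 0.00407664 / 0.00722915 ≈ 0.5639

0.5639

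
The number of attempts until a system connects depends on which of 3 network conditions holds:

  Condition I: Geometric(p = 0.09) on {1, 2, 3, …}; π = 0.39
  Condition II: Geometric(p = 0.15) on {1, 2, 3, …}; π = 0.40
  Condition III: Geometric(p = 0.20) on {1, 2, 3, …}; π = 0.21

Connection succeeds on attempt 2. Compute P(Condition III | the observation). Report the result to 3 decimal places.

Apply Bayes' rule: the posterior for each component is proportional to its prior times its likelihood at x.
Component likelihoods at x = 2:
  f_I = 0.09·(1−0.09)^1 = 0.09·0.91 = 0.0819
  f_II = 0.15·(1−0.15)^1 = 0.15·0.85 = 0.1275
  f_III = 0.20·(1−0.20)^1 = 0.20·0.8 = 0.16
Multiply by the mixture weights:
  π_I·f_I = 0.39 × 0.0819 = 0.031941
  π_II·f_II = 0.40 × 0.1275 = 0.051
  π_III·f_III = 0.21 × 0.16 = 0.0336
Evidence: 0.031941 + 0.051 + 0.0336 = 0.116541
Responsibility of Condition III: 0.0336 / 0.116541 ≈ 0.288

0.288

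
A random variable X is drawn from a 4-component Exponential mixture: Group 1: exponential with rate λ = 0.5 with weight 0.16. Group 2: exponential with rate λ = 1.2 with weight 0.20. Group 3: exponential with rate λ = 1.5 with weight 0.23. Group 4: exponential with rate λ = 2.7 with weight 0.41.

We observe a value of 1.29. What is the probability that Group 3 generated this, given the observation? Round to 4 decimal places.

0.2818

P(component k | x) = π_k·f_k(x) / marginal(x), where marginal(x) = Σ_j π_j·f_j(x).
Evaluate each component's likelihood at the observed value:
  p_1 = 0.5·e^(−0.5·1.29) = 0.5·e^(−0.6450) = 0.262331
  p_2 = 1.2·e^(−1.2·1.29) = 1.2·e^(−1.5480) = 0.255207
  p_3 = 1.5·e^(−1.5·1.29) = 1.5·e^(−1.9350) = 0.216636
  p_4 = 2.7·e^(−2.7·1.29) = 2.7·e^(−3.4830) = 0.0829308
Unnormalised posteriors:
  π_1·p_1 = 0.16 × 0.262331 = 0.041973
  π_2·p_2 = 0.20 × 0.255207 = 0.0510415
  π_3·p_3 = 0.23 × 0.216636 = 0.0498264
  π_4·p_4 = 0.41 × 0.0829308 = 0.0340016
Evidence: 0.041973 + 0.0510415 + 0.0498264 + 0.0340016 = 0.176843
So the posterior for Group 3 is 0.0498264 / 0.176843 ≈ 0.2818.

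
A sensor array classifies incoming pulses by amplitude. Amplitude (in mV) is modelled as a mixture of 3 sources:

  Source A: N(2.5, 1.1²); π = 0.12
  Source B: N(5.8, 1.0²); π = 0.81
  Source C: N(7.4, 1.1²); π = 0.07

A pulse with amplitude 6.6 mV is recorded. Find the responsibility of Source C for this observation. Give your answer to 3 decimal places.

Apply Bayes' rule: the posterior for each component is proportional to its prior times its likelihood at x.
Component likelihoods at x = 6.6 mV:
  p_A = (1/(1.1·√(2π)))·exp(−(6.6−2.5)²/(2·1.1²)) = 0.362675·exp(-6.94628) = 0.000348968
  p_B = (1/(1.0·√(2π)))·exp(−(6.6−5.8)²/(2·1.0²)) = 0.398942·exp(-0.32000) = 0.289692
  p_C = (1/(1.1·√(2π)))·exp(−(6.6−7.4)²/(2·1.1²)) = 0.362675·exp(-0.26446) = 0.278396
Unnormalised posteriors:
  π_A·p_A = 0.12 × 0.000348968 = 4.18762e-05
  π_B·p_B = 0.81 × 0.289692 = 0.23465
  π_C·p_C = 0.07 × 0.278396 = 0.0194877
Sum: 4.18762e-05 + 0.23465 + 0.0194877 = 0.25418
P(Source C | x) = 0.0194877 / 0.25418 ≈ 0.077

0.077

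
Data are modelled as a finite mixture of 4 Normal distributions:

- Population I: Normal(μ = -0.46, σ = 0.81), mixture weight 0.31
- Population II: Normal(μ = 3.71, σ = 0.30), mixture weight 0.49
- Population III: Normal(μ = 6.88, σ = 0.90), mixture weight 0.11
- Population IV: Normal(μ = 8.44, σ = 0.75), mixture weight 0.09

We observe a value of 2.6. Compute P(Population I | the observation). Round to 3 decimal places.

By Bayes' theorem, P(k | x) = π_k f_k(x) / Σ_j π_j f_j(x).
Component likelihoods at x = 2.6:
  f_I = (1/(0.81·√(2π)))·exp(−(2.6−-0.46)²/(2·0.81²)) = 0.492521·exp(-7.13580) = 0.00039209
  f_II = (1/(0.30·√(2π)))·exp(−(2.6−3.71)²/(2·0.30²)) = 1.329808·exp(-6.84500) = 0.00141593
  f_III = (1/(0.90·√(2π)))·exp(−(2.6−6.88)²/(2·0.90²)) = 0.443269·exp(-11.30765) = 5.44272e-06
  f_IV = (1/(0.75·√(2π)))·exp(−(2.6−8.44)²/(2·0.75²)) = 0.531923·exp(-30.31609) = 3.6286e-14
Prior × likelihood for each component:
  π_I·f_I = 0.31 × 0.00039209 = 0.000121548
  π_II·f_II = 0.49 × 0.00141593 = 0.000693808
  π_III·f_III = 0.11 × 5.44272e-06 = 5.98699e-07
  π_IV·f_IV = 0.09 × 3.6286e-14 = 3.26574e-15
Evidence: 0.000121548 + 0.000693808 + 5.98699e-07 + 3.26574e-15 = 0.000815954
P(Population I | 2.6) ≈ 0.149

0.149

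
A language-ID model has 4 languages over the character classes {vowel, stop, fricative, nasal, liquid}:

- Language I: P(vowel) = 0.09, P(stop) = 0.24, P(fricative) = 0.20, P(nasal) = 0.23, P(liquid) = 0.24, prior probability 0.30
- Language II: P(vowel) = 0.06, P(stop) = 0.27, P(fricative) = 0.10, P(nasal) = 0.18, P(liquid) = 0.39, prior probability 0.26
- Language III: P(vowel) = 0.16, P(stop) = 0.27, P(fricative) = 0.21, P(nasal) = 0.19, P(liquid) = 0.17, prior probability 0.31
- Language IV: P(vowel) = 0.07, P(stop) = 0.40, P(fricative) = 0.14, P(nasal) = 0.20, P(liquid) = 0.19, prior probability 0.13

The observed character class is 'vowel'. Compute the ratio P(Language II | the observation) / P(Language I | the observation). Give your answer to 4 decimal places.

0.5778

Only the two components matter; the odds are (π_i f_i(x)) / (π_j f_j(x)).
Categorical probabilities:
  p_I = P(vowel | comp) = 0.09
  p_II = P(vowel | comp) = 0.06
  p_III = P(vowel | comp) = 0.16
  p_IV = P(vowel | comp) = 0.07
Posterior odds = (π_II·p_II) / (π_I·p_I) = (0.26·0.06) / (0.30·0.09) = 0.0156 / 0.027 ≈ 0.5778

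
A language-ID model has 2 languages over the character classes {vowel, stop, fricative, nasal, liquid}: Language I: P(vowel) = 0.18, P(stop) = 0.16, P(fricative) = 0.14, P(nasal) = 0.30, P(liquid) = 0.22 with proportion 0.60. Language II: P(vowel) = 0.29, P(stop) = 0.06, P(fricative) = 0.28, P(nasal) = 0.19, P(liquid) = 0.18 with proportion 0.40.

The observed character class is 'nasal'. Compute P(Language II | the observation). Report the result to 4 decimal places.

By Bayes' theorem, P(k | x) = π_k f_k(x) / Σ_j π_j f_j(x).
Categorical probabilities:
  f_I = 0.3
  f_II = 0.19
Unnormalised posteriors:
  π_I·f_I = 0.60 × 0.3 = 0.18
  π_II·f_II = 0.40 × 0.19 = 0.076
Marginal: 0.18 + 0.076 = 0.256
P(Language II | the observation) ≈ 0.2969

0.2969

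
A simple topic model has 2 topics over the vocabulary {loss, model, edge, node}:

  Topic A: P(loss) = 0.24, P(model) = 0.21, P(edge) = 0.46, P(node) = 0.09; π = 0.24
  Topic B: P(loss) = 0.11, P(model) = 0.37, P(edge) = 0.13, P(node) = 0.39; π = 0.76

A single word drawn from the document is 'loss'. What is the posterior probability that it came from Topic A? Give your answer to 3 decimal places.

The responsibility of component k is π_k f_k(x) divided by Σ_j π_j f_j(x).
Evaluate each component's likelihood at the observed value:
  L_A = P(loss | comp) = 0.24
  L_B = P(loss | comp) = 0.11
Weight by the priors:
  π_A·L_A = 0.24 × 0.24 = 0.0576
  π_B·L_B = 0.76 × 0.11 = 0.0836
Normaliser: 0.0576 + 0.0836 = 0.1412
So the posterior for Topic A is 0.0576 / 0.1412 ≈ 0.408.

0.408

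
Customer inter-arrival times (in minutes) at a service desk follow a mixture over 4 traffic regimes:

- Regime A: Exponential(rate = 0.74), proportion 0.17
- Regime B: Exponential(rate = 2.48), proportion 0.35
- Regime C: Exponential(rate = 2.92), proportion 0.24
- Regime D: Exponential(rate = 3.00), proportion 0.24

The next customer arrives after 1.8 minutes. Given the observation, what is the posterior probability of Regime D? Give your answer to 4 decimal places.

0.0649

Apply Bayes' rule: the posterior for each component is proportional to its prior times its likelihood at x.
Component likelihoods at x = 1.8 minutes:
  p_A = 0.195322
  p_B = 0.0285602
  p_C = 0.0152311
  p_D = 0.0135497
Prior × likelihood for each component:
  w_A·p_A = 0.17 × 0.195322 = 0.0332048
  w_B·p_B = 0.35 × 0.0285602 = 0.00999607
  w_C·p_C = 0.24 × 0.0152311 = 0.00365546
  w_D·p_D = 0.24 × 0.0135497 = 0.00325194
Marginal: 0.0332048 + 0.00999607 + 0.00365546 + 0.00325194 = 0.0501082
P(Regime D | data) ≈ 0.0649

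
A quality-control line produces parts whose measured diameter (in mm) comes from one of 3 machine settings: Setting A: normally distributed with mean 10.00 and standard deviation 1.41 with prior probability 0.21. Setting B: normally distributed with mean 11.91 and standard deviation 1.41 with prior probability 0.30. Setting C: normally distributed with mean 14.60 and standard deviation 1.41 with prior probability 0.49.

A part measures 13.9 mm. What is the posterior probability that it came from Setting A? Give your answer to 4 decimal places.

Posterior ∝ prior × likelihood, so P(k | x) ∝ P(Z=k) f_k(x); normalise over all components.
Normal densities:
  f_A = 0.00617165
  f_B = 0.104509
  f_C = 0.250133
Prior × likelihood for each component:
  P(Z=A)·f_A = 0.21 × 0.00617165 = 0.00129605
  P(Z=B)·f_B = 0.30 × 0.104509 = 0.0313528
  P(Z=C)·f_C = 0.49 × 0.250133 = 0.122565
Normaliser: 0.00129605 + 0.0313528 + 0.122565 = 0.155214
P(Setting A | data) = 0.00129605 / 0.155214 ≈ 0.0084

0.0084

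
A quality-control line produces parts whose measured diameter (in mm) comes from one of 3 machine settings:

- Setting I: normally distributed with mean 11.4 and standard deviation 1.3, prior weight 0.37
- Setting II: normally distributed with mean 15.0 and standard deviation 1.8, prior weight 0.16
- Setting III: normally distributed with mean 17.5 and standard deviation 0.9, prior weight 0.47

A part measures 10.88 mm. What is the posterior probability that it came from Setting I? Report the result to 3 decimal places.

Posterior ∝ prior × likelihood, so P(k | x) ∝ π_k f_k(x); normalise over all components.
Component likelihoods at x = 10.88 mm:
  p_I = 0.283285
  p_II = 0.0161436
  p_III = 7.90843e-13
Prior × likelihood for each component:
  π_I·p_I = 0.37 × 0.283285 = 0.104815
  π_II·p_II = 0.16 × 0.0161436 = 0.00258298
  π_III·p_III = 0.47 × 7.90843e-13 = 3.71696e-13
Marginal: 0.104815 + 0.00258298 + 3.71696e-13 = 0.107398
P(Setting I | 10.88 mm) ≈ 0.976

0.976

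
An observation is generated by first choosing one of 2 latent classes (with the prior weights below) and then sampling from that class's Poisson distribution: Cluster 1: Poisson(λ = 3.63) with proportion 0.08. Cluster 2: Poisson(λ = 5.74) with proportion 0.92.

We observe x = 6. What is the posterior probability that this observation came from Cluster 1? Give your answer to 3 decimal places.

Apply Bayes' rule: the posterior for each component is proportional to its prior times its likelihood at x.
Poisson probabilities:
  L_1 = 0.0842594
  L_2 = 0.159694
Unnormalised posteriors:
  π_1·L_1 = 0.08 × 0.0842594 = 0.00674075
  π_2·L_2 = 0.92 × 0.159694 = 0.146918
Evidence: 0.00674075 + 0.146918 = 0.153659
Responsibility of Cluster 1: 0.00674075 / 0.153659 ≈ 0.044

0.044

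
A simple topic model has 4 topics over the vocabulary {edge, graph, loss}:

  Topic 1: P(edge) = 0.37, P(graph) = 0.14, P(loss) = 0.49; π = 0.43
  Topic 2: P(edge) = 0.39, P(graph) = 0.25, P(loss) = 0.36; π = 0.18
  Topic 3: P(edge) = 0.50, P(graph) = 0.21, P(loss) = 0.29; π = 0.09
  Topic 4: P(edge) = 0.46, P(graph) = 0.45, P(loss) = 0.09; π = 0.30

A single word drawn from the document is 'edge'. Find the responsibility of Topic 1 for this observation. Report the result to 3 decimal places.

0.386

Apply Bayes' rule: the posterior for each component is proportional to its prior times its likelihood at x.
Component likelihoods at x = 'edge':
  p_1 = 0.37
  p_2 = 0.39
  p_3 = 0.5
  p_4 = 0.46
Multiply by the mixture weights:
  w_1·p_1 = 0.43 × 0.37 = 0.1591
  w_2·p_2 = 0.18 × 0.39 = 0.0702
  w_3·p_3 = 0.09 × 0.5 = 0.045
  w_4·p_4 = 0.30 × 0.46 = 0.138
Normaliser: 0.1591 + 0.0702 + 0.045 + 0.138 = 0.4123
So the posterior for Topic 1 is 0.1591 / 0.4123 ≈ 0.386.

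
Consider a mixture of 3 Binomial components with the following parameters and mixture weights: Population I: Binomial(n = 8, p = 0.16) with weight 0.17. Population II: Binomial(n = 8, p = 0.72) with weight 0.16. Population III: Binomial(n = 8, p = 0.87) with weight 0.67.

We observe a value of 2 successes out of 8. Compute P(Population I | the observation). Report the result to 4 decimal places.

0.9730

Apply Bayes' rule: the posterior for each component is proportional to its prior times its likelihood at x.
Binomial probabilities:
  L_I = C(8,2)·0.16^2·0.84^6 = 28·0.0256·0.351298 = 0.25181
  L_II = C(8,2)·0.72^2·0.28^6 = 28·0.5184·0.00048189 = 0.00699473
  L_III = C(8,2)·0.87^2·0.13^6 = 28·0.7569·4.82681e-06 = 0.000102296
Weight by the priors:
  π_I·L_I = 0.17 × 0.25181 = 0.0428078
  π_II·L_II = 0.16 × 0.00699473 = 0.00111916
  π_III·L_III = 0.67 × 0.000102296 = 6.8538e-05
Evidence: 0.0428078 + 0.00111916 + 6.8538e-05 = 0.0439955
P(Population I | 2 successes out of 8) ≈ 0.9730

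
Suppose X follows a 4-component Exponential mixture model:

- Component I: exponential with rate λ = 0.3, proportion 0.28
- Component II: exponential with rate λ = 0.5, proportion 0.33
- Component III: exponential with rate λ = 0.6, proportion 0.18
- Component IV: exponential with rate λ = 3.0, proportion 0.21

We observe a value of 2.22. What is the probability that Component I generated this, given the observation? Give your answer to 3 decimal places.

The responsibility of component k is w_k f_k(x) divided by Σ_j w_j f_j(x).
Component likelihoods at x = 2.22:
  p_I = 0.3·e^(−0.3·2.22) = 0.3·e^(−0.6660) = 0.154128
  p_II = 0.5·e^(−0.5·2.22) = 0.5·e^(−1.1100) = 0.164779
  p_III = 0.6·e^(−0.6·2.22) = 0.6·e^(−1.3320) = 0.158369
  p_IV = 3.0·e^(−3.0·2.22) = 3.0·e^(−6.6600) = 0.00384344
Multiply by the mixture weights:
  w_I·p_I = 0.28 × 0.154128 = 0.0431558
  w_II·p_II = 0.33 × 0.164779 = 0.0543772
  w_III·p_III = 0.18 × 0.158369 = 0.0285065
  w_IV·p_IV = 0.21 × 0.00384344 = 0.000807122
Marginal: 0.0431558 + 0.0543772 + 0.0285065 + 0.000807122 = 0.126847
So the posterior for Component I is 0.0431558 / 0.126847 ≈ 0.340.

0.340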